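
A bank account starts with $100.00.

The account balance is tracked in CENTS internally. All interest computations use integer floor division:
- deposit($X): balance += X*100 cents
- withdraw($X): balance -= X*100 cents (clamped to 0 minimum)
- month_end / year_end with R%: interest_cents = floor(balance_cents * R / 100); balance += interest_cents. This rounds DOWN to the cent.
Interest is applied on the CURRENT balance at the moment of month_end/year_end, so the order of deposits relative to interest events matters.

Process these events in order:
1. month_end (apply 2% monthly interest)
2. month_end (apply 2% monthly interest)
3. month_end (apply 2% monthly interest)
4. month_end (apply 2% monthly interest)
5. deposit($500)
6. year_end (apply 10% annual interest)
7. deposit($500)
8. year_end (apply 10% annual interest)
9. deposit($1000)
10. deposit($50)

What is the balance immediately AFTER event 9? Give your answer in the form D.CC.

Answer: 2285.96

Derivation:
After 1 (month_end (apply 2% monthly interest)): balance=$102.00 total_interest=$2.00
After 2 (month_end (apply 2% monthly interest)): balance=$104.04 total_interest=$4.04
After 3 (month_end (apply 2% monthly interest)): balance=$106.12 total_interest=$6.12
After 4 (month_end (apply 2% monthly interest)): balance=$108.24 total_interest=$8.24
After 5 (deposit($500)): balance=$608.24 total_interest=$8.24
After 6 (year_end (apply 10% annual interest)): balance=$669.06 total_interest=$69.06
After 7 (deposit($500)): balance=$1169.06 total_interest=$69.06
After 8 (year_end (apply 10% annual interest)): balance=$1285.96 total_interest=$185.96
After 9 (deposit($1000)): balance=$2285.96 total_interest=$185.96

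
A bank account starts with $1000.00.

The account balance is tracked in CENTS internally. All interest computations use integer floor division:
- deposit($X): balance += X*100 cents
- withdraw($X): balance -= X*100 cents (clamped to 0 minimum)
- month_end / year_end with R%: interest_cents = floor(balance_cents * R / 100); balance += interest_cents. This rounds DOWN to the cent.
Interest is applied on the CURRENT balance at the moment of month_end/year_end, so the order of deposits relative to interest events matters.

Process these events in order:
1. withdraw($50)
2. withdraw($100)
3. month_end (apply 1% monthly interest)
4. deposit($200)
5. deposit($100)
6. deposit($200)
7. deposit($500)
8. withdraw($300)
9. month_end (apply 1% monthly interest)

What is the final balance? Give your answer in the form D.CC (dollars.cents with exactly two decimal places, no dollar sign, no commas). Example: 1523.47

After 1 (withdraw($50)): balance=$950.00 total_interest=$0.00
After 2 (withdraw($100)): balance=$850.00 total_interest=$0.00
After 3 (month_end (apply 1% monthly interest)): balance=$858.50 total_interest=$8.50
After 4 (deposit($200)): balance=$1058.50 total_interest=$8.50
After 5 (deposit($100)): balance=$1158.50 total_interest=$8.50
After 6 (deposit($200)): balance=$1358.50 total_interest=$8.50
After 7 (deposit($500)): balance=$1858.50 total_interest=$8.50
After 8 (withdraw($300)): balance=$1558.50 total_interest=$8.50
After 9 (month_end (apply 1% monthly interest)): balance=$1574.08 total_interest=$24.08

Answer: 1574.08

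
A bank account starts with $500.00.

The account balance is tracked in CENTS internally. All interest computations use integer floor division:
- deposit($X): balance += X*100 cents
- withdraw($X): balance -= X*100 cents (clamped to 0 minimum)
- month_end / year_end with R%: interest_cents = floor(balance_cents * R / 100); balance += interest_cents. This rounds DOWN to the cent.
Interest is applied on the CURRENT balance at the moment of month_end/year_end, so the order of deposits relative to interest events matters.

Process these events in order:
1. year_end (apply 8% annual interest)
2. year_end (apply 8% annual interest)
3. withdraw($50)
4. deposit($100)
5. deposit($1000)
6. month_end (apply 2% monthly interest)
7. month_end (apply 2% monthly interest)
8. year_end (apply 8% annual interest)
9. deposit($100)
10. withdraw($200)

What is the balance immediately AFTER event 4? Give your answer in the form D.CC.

Answer: 633.20

Derivation:
After 1 (year_end (apply 8% annual interest)): balance=$540.00 total_interest=$40.00
After 2 (year_end (apply 8% annual interest)): balance=$583.20 total_interest=$83.20
After 3 (withdraw($50)): balance=$533.20 total_interest=$83.20
After 4 (deposit($100)): balance=$633.20 total_interest=$83.20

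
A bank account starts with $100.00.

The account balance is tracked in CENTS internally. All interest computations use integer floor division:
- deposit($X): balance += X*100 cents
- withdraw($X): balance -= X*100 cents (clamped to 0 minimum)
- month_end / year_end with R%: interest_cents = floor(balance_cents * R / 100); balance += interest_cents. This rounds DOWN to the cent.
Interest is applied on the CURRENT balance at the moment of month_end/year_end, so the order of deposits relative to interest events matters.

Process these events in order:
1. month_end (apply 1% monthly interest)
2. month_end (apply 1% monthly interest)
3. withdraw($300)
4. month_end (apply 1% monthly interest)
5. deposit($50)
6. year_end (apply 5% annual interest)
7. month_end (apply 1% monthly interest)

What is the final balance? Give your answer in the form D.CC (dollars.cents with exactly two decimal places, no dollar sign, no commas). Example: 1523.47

After 1 (month_end (apply 1% monthly interest)): balance=$101.00 total_interest=$1.00
After 2 (month_end (apply 1% monthly interest)): balance=$102.01 total_interest=$2.01
After 3 (withdraw($300)): balance=$0.00 total_interest=$2.01
After 4 (month_end (apply 1% monthly interest)): balance=$0.00 total_interest=$2.01
After 5 (deposit($50)): balance=$50.00 total_interest=$2.01
After 6 (year_end (apply 5% annual interest)): balance=$52.50 total_interest=$4.51
After 7 (month_end (apply 1% monthly interest)): balance=$53.02 total_interest=$5.03

Answer: 53.02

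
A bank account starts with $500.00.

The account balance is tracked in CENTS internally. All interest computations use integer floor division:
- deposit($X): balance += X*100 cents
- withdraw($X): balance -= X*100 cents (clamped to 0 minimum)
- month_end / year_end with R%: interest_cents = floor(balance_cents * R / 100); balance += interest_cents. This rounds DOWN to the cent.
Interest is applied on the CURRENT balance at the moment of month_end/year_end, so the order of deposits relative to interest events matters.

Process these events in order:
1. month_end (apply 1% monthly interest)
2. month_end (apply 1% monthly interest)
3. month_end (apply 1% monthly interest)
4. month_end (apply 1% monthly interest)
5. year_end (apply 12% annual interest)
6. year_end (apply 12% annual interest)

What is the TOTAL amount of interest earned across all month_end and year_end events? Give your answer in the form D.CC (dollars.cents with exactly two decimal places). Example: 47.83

Answer: 152.65

Derivation:
After 1 (month_end (apply 1% monthly interest)): balance=$505.00 total_interest=$5.00
After 2 (month_end (apply 1% monthly interest)): balance=$510.05 total_interest=$10.05
After 3 (month_end (apply 1% monthly interest)): balance=$515.15 total_interest=$15.15
After 4 (month_end (apply 1% monthly interest)): balance=$520.30 total_interest=$20.30
After 5 (year_end (apply 12% annual interest)): balance=$582.73 total_interest=$82.73
After 6 (year_end (apply 12% annual interest)): balance=$652.65 total_interest=$152.65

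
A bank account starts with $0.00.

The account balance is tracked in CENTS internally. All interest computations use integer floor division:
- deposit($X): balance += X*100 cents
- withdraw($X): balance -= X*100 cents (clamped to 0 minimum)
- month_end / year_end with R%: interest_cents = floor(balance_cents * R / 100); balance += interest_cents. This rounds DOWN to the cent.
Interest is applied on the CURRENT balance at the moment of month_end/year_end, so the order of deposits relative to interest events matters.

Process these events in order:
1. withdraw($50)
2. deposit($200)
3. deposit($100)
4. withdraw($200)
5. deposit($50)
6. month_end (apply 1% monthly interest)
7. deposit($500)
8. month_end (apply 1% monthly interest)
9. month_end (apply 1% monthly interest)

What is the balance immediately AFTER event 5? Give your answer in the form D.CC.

After 1 (withdraw($50)): balance=$0.00 total_interest=$0.00
After 2 (deposit($200)): balance=$200.00 total_interest=$0.00
After 3 (deposit($100)): balance=$300.00 total_interest=$0.00
After 4 (withdraw($200)): balance=$100.00 total_interest=$0.00
After 5 (deposit($50)): balance=$150.00 total_interest=$0.00

Answer: 150.00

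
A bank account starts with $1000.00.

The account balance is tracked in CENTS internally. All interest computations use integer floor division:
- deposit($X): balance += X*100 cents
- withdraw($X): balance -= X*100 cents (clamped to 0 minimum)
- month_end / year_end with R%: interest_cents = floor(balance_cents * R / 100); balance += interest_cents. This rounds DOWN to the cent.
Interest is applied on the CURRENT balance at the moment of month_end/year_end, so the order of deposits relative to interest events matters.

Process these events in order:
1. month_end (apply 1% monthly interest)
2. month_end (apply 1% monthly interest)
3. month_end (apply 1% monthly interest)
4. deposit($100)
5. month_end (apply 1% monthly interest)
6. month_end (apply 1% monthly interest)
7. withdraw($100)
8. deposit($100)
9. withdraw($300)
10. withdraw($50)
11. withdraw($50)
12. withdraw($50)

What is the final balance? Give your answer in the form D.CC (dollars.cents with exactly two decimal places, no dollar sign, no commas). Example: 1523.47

Answer: 703.01

Derivation:
After 1 (month_end (apply 1% monthly interest)): balance=$1010.00 total_interest=$10.00
After 2 (month_end (apply 1% monthly interest)): balance=$1020.10 total_interest=$20.10
After 3 (month_end (apply 1% monthly interest)): balance=$1030.30 total_interest=$30.30
After 4 (deposit($100)): balance=$1130.30 total_interest=$30.30
After 5 (month_end (apply 1% monthly interest)): balance=$1141.60 total_interest=$41.60
After 6 (month_end (apply 1% monthly interest)): balance=$1153.01 total_interest=$53.01
After 7 (withdraw($100)): balance=$1053.01 total_interest=$53.01
After 8 (deposit($100)): balance=$1153.01 total_interest=$53.01
After 9 (withdraw($300)): balance=$853.01 total_interest=$53.01
After 10 (withdraw($50)): balance=$803.01 total_interest=$53.01
After 11 (withdraw($50)): balance=$753.01 total_interest=$53.01
After 12 (withdraw($50)): balance=$703.01 total_interest=$53.01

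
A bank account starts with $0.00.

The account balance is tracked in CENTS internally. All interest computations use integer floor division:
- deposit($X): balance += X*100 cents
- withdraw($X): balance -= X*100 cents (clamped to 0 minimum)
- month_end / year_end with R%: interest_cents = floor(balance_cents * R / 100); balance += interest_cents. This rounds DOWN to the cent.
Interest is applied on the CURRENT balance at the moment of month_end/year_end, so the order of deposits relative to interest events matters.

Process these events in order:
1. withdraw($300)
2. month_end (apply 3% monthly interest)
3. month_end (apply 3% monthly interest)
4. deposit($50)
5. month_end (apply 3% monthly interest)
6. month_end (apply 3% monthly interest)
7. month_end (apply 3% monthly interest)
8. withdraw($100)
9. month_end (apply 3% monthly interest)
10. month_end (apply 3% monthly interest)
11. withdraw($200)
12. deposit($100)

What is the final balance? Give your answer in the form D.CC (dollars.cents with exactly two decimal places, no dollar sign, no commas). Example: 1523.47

Answer: 100.00

Derivation:
After 1 (withdraw($300)): balance=$0.00 total_interest=$0.00
After 2 (month_end (apply 3% monthly interest)): balance=$0.00 total_interest=$0.00
After 3 (month_end (apply 3% monthly interest)): balance=$0.00 total_interest=$0.00
After 4 (deposit($50)): balance=$50.00 total_interest=$0.00
After 5 (month_end (apply 3% monthly interest)): balance=$51.50 total_interest=$1.50
After 6 (month_end (apply 3% monthly interest)): balance=$53.04 total_interest=$3.04
After 7 (month_end (apply 3% monthly interest)): balance=$54.63 total_interest=$4.63
After 8 (withdraw($100)): balance=$0.00 total_interest=$4.63
After 9 (month_end (apply 3% monthly interest)): balance=$0.00 total_interest=$4.63
After 10 (month_end (apply 3% monthly interest)): balance=$0.00 total_interest=$4.63
After 11 (withdraw($200)): balance=$0.00 total_interest=$4.63
After 12 (deposit($100)): balance=$100.00 total_interest=$4.63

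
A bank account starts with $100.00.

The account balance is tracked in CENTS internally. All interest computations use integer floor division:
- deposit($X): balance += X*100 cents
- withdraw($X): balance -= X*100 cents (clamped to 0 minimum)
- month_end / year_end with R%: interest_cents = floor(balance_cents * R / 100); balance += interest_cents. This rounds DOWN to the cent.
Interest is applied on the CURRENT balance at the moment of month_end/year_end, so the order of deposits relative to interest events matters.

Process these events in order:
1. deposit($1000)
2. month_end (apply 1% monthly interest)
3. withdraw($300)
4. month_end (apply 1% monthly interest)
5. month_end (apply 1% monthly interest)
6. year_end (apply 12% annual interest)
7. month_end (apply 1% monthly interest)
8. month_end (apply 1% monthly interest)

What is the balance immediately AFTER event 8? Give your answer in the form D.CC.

After 1 (deposit($1000)): balance=$1100.00 total_interest=$0.00
After 2 (month_end (apply 1% monthly interest)): balance=$1111.00 total_interest=$11.00
After 3 (withdraw($300)): balance=$811.00 total_interest=$11.00
After 4 (month_end (apply 1% monthly interest)): balance=$819.11 total_interest=$19.11
After 5 (month_end (apply 1% monthly interest)): balance=$827.30 total_interest=$27.30
After 6 (year_end (apply 12% annual interest)): balance=$926.57 total_interest=$126.57
After 7 (month_end (apply 1% monthly interest)): balance=$935.83 total_interest=$135.83
After 8 (month_end (apply 1% monthly interest)): balance=$945.18 total_interest=$145.18

Answer: 945.18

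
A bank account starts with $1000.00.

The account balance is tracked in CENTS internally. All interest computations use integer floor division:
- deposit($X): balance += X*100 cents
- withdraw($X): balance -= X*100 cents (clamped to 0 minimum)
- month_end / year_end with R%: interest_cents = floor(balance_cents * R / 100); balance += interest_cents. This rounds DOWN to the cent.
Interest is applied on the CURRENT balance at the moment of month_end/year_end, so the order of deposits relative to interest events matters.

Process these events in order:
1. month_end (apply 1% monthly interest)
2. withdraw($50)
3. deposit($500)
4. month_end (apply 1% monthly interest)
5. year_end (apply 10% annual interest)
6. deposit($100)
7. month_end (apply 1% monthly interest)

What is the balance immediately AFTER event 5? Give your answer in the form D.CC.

Answer: 1622.06

Derivation:
After 1 (month_end (apply 1% monthly interest)): balance=$1010.00 total_interest=$10.00
After 2 (withdraw($50)): balance=$960.00 total_interest=$10.00
After 3 (deposit($500)): balance=$1460.00 total_interest=$10.00
After 4 (month_end (apply 1% monthly interest)): balance=$1474.60 total_interest=$24.60
After 5 (year_end (apply 10% annual interest)): balance=$1622.06 total_interest=$172.06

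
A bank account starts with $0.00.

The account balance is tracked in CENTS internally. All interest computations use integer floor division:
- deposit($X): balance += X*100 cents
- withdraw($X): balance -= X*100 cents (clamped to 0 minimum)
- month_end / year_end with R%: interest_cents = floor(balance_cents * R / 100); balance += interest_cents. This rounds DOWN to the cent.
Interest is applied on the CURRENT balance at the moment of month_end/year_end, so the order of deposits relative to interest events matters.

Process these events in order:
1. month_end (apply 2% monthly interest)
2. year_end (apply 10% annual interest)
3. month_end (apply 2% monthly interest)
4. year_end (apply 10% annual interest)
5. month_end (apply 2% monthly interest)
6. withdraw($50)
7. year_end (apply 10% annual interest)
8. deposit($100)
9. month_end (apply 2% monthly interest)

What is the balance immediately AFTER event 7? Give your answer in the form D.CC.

After 1 (month_end (apply 2% monthly interest)): balance=$0.00 total_interest=$0.00
After 2 (year_end (apply 10% annual interest)): balance=$0.00 total_interest=$0.00
After 3 (month_end (apply 2% monthly interest)): balance=$0.00 total_interest=$0.00
After 4 (year_end (apply 10% annual interest)): balance=$0.00 total_interest=$0.00
After 5 (month_end (apply 2% monthly interest)): balance=$0.00 total_interest=$0.00
After 6 (withdraw($50)): balance=$0.00 total_interest=$0.00
After 7 (year_end (apply 10% annual interest)): balance=$0.00 total_interest=$0.00

Answer: 0.00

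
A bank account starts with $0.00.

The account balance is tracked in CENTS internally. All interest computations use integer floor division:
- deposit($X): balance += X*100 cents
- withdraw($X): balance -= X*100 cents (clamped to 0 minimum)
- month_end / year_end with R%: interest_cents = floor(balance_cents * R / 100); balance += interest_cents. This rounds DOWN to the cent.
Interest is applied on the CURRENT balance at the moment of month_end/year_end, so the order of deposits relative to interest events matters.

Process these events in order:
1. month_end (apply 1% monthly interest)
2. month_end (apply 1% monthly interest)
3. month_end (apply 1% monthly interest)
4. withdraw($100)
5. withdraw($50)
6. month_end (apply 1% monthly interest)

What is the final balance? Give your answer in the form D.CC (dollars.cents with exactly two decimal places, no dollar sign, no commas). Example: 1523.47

After 1 (month_end (apply 1% monthly interest)): balance=$0.00 total_interest=$0.00
After 2 (month_end (apply 1% monthly interest)): balance=$0.00 total_interest=$0.00
After 3 (month_end (apply 1% monthly interest)): balance=$0.00 total_interest=$0.00
After 4 (withdraw($100)): balance=$0.00 total_interest=$0.00
After 5 (withdraw($50)): balance=$0.00 total_interest=$0.00
After 6 (month_end (apply 1% monthly interest)): balance=$0.00 total_interest=$0.00

Answer: 0.00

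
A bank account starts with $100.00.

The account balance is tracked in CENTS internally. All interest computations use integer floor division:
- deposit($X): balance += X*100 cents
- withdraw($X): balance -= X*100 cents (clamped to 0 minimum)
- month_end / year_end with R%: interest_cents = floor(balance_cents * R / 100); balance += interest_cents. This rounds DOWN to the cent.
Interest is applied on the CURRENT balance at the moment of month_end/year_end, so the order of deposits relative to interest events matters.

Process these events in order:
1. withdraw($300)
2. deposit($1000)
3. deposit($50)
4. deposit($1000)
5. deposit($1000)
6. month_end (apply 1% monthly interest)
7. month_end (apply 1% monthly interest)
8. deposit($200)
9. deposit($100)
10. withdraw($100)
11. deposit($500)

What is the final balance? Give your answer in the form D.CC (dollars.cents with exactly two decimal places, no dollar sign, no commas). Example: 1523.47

Answer: 3811.30

Derivation:
After 1 (withdraw($300)): balance=$0.00 total_interest=$0.00
After 2 (deposit($1000)): balance=$1000.00 total_interest=$0.00
After 3 (deposit($50)): balance=$1050.00 total_interest=$0.00
After 4 (deposit($1000)): balance=$2050.00 total_interest=$0.00
After 5 (deposit($1000)): balance=$3050.00 total_interest=$0.00
After 6 (month_end (apply 1% monthly interest)): balance=$3080.50 total_interest=$30.50
After 7 (month_end (apply 1% monthly interest)): balance=$3111.30 total_interest=$61.30
After 8 (deposit($200)): balance=$3311.30 total_interest=$61.30
After 9 (deposit($100)): balance=$3411.30 total_interest=$61.30
After 10 (withdraw($100)): balance=$3311.30 total_interest=$61.30
After 11 (deposit($500)): balance=$3811.30 total_interest=$61.30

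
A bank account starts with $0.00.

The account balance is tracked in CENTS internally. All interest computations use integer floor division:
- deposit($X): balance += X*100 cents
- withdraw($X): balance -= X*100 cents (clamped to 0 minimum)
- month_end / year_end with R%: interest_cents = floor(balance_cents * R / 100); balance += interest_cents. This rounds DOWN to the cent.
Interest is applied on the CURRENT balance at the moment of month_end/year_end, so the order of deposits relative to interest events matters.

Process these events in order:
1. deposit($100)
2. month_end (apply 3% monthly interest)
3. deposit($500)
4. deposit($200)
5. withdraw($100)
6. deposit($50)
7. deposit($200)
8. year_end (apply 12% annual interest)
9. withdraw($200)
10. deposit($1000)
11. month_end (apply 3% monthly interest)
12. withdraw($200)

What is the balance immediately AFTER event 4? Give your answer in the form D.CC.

After 1 (deposit($100)): balance=$100.00 total_interest=$0.00
After 2 (month_end (apply 3% monthly interest)): balance=$103.00 total_interest=$3.00
After 3 (deposit($500)): balance=$603.00 total_interest=$3.00
After 4 (deposit($200)): balance=$803.00 total_interest=$3.00

Answer: 803.00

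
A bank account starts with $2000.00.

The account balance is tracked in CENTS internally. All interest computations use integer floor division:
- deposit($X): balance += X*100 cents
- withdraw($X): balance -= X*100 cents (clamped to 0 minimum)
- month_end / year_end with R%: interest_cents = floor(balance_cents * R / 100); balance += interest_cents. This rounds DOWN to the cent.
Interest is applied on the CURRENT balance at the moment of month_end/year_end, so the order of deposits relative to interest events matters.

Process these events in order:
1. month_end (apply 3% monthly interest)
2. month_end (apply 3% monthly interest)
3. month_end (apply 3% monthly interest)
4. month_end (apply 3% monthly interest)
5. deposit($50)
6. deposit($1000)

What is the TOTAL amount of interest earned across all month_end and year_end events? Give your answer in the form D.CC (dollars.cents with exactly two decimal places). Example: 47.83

After 1 (month_end (apply 3% monthly interest)): balance=$2060.00 total_interest=$60.00
After 2 (month_end (apply 3% monthly interest)): balance=$2121.80 total_interest=$121.80
After 3 (month_end (apply 3% monthly interest)): balance=$2185.45 total_interest=$185.45
After 4 (month_end (apply 3% monthly interest)): balance=$2251.01 total_interest=$251.01
After 5 (deposit($50)): balance=$2301.01 total_interest=$251.01
After 6 (deposit($1000)): balance=$3301.01 total_interest=$251.01

Answer: 251.01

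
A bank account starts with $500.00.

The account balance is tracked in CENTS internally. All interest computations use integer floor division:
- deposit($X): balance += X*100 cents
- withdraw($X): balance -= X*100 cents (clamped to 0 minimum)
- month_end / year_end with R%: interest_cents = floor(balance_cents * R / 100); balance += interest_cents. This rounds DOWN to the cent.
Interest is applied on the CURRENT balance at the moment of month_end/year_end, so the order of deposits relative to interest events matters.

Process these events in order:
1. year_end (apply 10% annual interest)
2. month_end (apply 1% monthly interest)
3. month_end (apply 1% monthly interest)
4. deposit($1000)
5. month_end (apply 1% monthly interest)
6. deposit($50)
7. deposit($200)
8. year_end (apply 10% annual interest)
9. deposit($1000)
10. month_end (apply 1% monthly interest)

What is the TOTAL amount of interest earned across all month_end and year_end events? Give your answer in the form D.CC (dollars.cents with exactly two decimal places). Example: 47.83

After 1 (year_end (apply 10% annual interest)): balance=$550.00 total_interest=$50.00
After 2 (month_end (apply 1% monthly interest)): balance=$555.50 total_interest=$55.50
After 3 (month_end (apply 1% monthly interest)): balance=$561.05 total_interest=$61.05
After 4 (deposit($1000)): balance=$1561.05 total_interest=$61.05
After 5 (month_end (apply 1% monthly interest)): balance=$1576.66 total_interest=$76.66
After 6 (deposit($50)): balance=$1626.66 total_interest=$76.66
After 7 (deposit($200)): balance=$1826.66 total_interest=$76.66
After 8 (year_end (apply 10% annual interest)): balance=$2009.32 total_interest=$259.32
After 9 (deposit($1000)): balance=$3009.32 total_interest=$259.32
After 10 (month_end (apply 1% monthly interest)): balance=$3039.41 total_interest=$289.41

Answer: 289.41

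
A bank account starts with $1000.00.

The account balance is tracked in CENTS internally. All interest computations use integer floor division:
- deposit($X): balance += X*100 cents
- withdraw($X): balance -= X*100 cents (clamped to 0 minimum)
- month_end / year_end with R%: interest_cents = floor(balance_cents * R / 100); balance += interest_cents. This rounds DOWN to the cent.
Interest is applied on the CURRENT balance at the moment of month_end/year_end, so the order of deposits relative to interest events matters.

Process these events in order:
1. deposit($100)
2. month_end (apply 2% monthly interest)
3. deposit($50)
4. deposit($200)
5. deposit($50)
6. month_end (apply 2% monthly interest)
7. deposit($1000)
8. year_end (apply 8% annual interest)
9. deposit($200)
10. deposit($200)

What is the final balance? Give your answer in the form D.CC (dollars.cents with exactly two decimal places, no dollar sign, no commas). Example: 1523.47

After 1 (deposit($100)): balance=$1100.00 total_interest=$0.00
After 2 (month_end (apply 2% monthly interest)): balance=$1122.00 total_interest=$22.00
After 3 (deposit($50)): balance=$1172.00 total_interest=$22.00
After 4 (deposit($200)): balance=$1372.00 total_interest=$22.00
After 5 (deposit($50)): balance=$1422.00 total_interest=$22.00
After 6 (month_end (apply 2% monthly interest)): balance=$1450.44 total_interest=$50.44
After 7 (deposit($1000)): balance=$2450.44 total_interest=$50.44
After 8 (year_end (apply 8% annual interest)): balance=$2646.47 total_interest=$246.47
After 9 (deposit($200)): balance=$2846.47 total_interest=$246.47
After 10 (deposit($200)): balance=$3046.47 total_interest=$246.47

Answer: 3046.47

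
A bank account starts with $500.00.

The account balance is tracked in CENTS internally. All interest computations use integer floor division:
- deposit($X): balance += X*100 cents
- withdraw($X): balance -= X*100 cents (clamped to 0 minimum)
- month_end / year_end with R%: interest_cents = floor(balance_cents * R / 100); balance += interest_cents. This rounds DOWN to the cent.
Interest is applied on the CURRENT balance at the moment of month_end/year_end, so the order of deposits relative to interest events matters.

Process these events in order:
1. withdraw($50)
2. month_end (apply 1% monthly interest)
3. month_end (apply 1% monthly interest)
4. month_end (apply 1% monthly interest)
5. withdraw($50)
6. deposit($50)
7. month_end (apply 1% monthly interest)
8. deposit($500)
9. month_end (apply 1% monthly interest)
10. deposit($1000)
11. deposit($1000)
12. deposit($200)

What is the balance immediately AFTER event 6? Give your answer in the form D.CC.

After 1 (withdraw($50)): balance=$450.00 total_interest=$0.00
After 2 (month_end (apply 1% monthly interest)): balance=$454.50 total_interest=$4.50
After 3 (month_end (apply 1% monthly interest)): balance=$459.04 total_interest=$9.04
After 4 (month_end (apply 1% monthly interest)): balance=$463.63 total_interest=$13.63
After 5 (withdraw($50)): balance=$413.63 total_interest=$13.63
After 6 (deposit($50)): balance=$463.63 total_interest=$13.63

Answer: 463.63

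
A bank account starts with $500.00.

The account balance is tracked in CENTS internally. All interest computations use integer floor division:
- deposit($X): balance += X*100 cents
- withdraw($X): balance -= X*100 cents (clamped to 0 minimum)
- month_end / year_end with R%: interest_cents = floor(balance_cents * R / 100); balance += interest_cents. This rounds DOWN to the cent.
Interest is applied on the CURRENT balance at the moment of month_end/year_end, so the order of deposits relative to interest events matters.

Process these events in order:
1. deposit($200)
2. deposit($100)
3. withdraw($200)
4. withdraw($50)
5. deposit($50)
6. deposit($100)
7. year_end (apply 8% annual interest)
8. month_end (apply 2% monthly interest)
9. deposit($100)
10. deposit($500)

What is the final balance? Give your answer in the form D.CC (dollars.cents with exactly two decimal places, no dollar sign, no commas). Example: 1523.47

Answer: 1371.12

Derivation:
After 1 (deposit($200)): balance=$700.00 total_interest=$0.00
After 2 (deposit($100)): balance=$800.00 total_interest=$0.00
After 3 (withdraw($200)): balance=$600.00 total_interest=$0.00
After 4 (withdraw($50)): balance=$550.00 total_interest=$0.00
After 5 (deposit($50)): balance=$600.00 total_interest=$0.00
After 6 (deposit($100)): balance=$700.00 total_interest=$0.00
After 7 (year_end (apply 8% annual interest)): balance=$756.00 total_interest=$56.00
After 8 (month_end (apply 2% monthly interest)): balance=$771.12 total_interest=$71.12
After 9 (deposit($100)): balance=$871.12 total_interest=$71.12
After 10 (deposit($500)): balance=$1371.12 total_interest=$71.12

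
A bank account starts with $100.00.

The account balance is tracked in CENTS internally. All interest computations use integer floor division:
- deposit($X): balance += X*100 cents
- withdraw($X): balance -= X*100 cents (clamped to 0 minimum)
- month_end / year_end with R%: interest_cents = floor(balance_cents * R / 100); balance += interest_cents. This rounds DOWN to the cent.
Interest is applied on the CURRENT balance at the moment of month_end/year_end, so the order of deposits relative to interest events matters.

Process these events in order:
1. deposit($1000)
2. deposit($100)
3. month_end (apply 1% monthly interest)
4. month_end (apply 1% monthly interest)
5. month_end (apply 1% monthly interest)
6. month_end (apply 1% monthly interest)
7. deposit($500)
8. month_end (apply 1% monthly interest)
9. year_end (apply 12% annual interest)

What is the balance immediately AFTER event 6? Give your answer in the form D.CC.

After 1 (deposit($1000)): balance=$1100.00 total_interest=$0.00
After 2 (deposit($100)): balance=$1200.00 total_interest=$0.00
After 3 (month_end (apply 1% monthly interest)): balance=$1212.00 total_interest=$12.00
After 4 (month_end (apply 1% monthly interest)): balance=$1224.12 total_interest=$24.12
After 5 (month_end (apply 1% monthly interest)): balance=$1236.36 total_interest=$36.36
After 6 (month_end (apply 1% monthly interest)): balance=$1248.72 total_interest=$48.72

Answer: 1248.72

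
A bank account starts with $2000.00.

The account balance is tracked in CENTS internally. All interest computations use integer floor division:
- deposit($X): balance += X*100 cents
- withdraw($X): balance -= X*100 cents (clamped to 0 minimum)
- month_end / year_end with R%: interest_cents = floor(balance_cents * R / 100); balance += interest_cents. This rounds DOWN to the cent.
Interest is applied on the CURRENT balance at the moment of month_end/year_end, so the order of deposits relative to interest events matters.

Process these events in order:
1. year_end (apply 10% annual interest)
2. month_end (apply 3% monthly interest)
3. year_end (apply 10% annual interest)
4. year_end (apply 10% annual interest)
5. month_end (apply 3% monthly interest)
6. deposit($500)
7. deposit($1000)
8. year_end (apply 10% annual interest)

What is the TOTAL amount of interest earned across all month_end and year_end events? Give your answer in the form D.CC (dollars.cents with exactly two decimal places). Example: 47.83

Answer: 1256.52

Derivation:
After 1 (year_end (apply 10% annual interest)): balance=$2200.00 total_interest=$200.00
After 2 (month_end (apply 3% monthly interest)): balance=$2266.00 total_interest=$266.00
After 3 (year_end (apply 10% annual interest)): balance=$2492.60 total_interest=$492.60
After 4 (year_end (apply 10% annual interest)): balance=$2741.86 total_interest=$741.86
After 5 (month_end (apply 3% monthly interest)): balance=$2824.11 total_interest=$824.11
After 6 (deposit($500)): balance=$3324.11 total_interest=$824.11
After 7 (deposit($1000)): balance=$4324.11 total_interest=$824.11
After 8 (year_end (apply 10% annual interest)): balance=$4756.52 total_interest=$1256.52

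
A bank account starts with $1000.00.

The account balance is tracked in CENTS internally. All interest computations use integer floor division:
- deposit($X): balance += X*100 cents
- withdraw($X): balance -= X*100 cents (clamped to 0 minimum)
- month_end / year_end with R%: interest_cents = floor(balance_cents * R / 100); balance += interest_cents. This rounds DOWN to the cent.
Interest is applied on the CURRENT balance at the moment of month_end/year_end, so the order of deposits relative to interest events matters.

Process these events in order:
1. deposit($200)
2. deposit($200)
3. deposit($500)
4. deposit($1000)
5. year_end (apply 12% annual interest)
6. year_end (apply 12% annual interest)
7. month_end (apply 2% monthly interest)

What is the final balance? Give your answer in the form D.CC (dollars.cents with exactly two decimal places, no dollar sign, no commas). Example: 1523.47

Answer: 3710.51

Derivation:
After 1 (deposit($200)): balance=$1200.00 total_interest=$0.00
After 2 (deposit($200)): balance=$1400.00 total_interest=$0.00
After 3 (deposit($500)): balance=$1900.00 total_interest=$0.00
After 4 (deposit($1000)): balance=$2900.00 total_interest=$0.00
After 5 (year_end (apply 12% annual interest)): balance=$3248.00 total_interest=$348.00
After 6 (year_end (apply 12% annual interest)): balance=$3637.76 total_interest=$737.76
After 7 (month_end (apply 2% monthly interest)): balance=$3710.51 total_interest=$810.51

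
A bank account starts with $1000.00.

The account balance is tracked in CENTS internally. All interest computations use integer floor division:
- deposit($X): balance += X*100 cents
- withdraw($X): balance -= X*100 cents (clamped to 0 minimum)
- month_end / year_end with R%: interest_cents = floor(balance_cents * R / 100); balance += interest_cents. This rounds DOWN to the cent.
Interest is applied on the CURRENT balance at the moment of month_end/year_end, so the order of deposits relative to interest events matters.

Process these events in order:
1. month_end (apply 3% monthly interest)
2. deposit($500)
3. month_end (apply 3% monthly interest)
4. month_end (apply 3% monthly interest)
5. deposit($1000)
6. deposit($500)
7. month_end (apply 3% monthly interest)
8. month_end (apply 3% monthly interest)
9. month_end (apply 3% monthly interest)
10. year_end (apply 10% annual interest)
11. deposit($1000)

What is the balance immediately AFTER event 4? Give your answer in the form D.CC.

After 1 (month_end (apply 3% monthly interest)): balance=$1030.00 total_interest=$30.00
After 2 (deposit($500)): balance=$1530.00 total_interest=$30.00
After 3 (month_end (apply 3% monthly interest)): balance=$1575.90 total_interest=$75.90
After 4 (month_end (apply 3% monthly interest)): balance=$1623.17 total_interest=$123.17

Answer: 1623.17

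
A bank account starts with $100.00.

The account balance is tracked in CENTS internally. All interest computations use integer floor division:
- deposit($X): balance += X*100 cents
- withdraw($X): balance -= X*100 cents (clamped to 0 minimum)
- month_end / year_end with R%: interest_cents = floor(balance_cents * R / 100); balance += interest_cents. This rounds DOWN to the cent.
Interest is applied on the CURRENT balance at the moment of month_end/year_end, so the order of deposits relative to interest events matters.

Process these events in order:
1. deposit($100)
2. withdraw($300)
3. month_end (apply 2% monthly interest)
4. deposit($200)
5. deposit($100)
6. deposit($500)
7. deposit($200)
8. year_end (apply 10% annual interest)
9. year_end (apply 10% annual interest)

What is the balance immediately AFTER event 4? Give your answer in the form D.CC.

Answer: 200.00

Derivation:
After 1 (deposit($100)): balance=$200.00 total_interest=$0.00
After 2 (withdraw($300)): balance=$0.00 total_interest=$0.00
After 3 (month_end (apply 2% monthly interest)): balance=$0.00 total_interest=$0.00
After 4 (deposit($200)): balance=$200.00 total_interest=$0.00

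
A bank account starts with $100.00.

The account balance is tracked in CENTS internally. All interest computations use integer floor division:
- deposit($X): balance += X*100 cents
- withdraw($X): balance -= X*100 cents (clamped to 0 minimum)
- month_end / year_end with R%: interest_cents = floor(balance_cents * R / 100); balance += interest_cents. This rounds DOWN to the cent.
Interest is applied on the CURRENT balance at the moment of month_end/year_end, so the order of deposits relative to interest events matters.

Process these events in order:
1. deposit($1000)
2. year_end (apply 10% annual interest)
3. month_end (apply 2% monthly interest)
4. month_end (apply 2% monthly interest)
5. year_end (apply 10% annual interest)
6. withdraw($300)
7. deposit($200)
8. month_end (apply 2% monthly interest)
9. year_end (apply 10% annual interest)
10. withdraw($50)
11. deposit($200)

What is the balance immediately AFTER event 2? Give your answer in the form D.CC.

Answer: 1210.00

Derivation:
After 1 (deposit($1000)): balance=$1100.00 total_interest=$0.00
After 2 (year_end (apply 10% annual interest)): balance=$1210.00 total_interest=$110.00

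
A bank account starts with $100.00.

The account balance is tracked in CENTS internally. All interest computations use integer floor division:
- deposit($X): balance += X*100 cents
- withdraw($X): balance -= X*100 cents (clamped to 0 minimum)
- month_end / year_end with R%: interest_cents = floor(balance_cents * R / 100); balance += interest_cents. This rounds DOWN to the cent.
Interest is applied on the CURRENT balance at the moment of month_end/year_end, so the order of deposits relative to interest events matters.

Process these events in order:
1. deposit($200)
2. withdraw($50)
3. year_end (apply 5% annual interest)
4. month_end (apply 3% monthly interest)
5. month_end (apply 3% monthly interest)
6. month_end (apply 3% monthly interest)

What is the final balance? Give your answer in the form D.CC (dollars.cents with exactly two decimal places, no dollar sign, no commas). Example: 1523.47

Answer: 286.83

Derivation:
After 1 (deposit($200)): balance=$300.00 total_interest=$0.00
After 2 (withdraw($50)): balance=$250.00 total_interest=$0.00
After 3 (year_end (apply 5% annual interest)): balance=$262.50 total_interest=$12.50
After 4 (month_end (apply 3% monthly interest)): balance=$270.37 total_interest=$20.37
After 5 (month_end (apply 3% monthly interest)): balance=$278.48 total_interest=$28.48
After 6 (month_end (apply 3% monthly interest)): balance=$286.83 total_interest=$36.83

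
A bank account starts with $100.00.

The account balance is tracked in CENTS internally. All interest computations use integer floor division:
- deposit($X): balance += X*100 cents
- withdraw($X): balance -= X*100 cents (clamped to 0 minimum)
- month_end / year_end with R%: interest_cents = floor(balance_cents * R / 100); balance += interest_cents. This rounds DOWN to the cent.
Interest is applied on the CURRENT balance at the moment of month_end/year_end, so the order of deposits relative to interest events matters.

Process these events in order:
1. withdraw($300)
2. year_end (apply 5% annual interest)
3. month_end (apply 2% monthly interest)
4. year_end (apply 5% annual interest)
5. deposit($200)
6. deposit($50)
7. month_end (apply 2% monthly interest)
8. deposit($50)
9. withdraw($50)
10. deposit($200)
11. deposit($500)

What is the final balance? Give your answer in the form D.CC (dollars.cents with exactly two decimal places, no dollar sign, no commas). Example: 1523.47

After 1 (withdraw($300)): balance=$0.00 total_interest=$0.00
After 2 (year_end (apply 5% annual interest)): balance=$0.00 total_interest=$0.00
After 3 (month_end (apply 2% monthly interest)): balance=$0.00 total_interest=$0.00
After 4 (year_end (apply 5% annual interest)): balance=$0.00 total_interest=$0.00
After 5 (deposit($200)): balance=$200.00 total_interest=$0.00
After 6 (deposit($50)): balance=$250.00 total_interest=$0.00
After 7 (month_end (apply 2% monthly interest)): balance=$255.00 total_interest=$5.00
After 8 (deposit($50)): balance=$305.00 total_interest=$5.00
After 9 (withdraw($50)): balance=$255.00 total_interest=$5.00
After 10 (deposit($200)): balance=$455.00 total_interest=$5.00
After 11 (deposit($500)): balance=$955.00 total_interest=$5.00

Answer: 955.00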